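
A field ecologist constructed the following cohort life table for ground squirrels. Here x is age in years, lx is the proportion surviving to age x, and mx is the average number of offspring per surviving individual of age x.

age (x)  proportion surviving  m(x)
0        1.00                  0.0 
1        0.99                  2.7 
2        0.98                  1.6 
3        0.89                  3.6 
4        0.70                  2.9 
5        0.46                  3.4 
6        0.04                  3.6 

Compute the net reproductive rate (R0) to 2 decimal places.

11.18

lx·mx by age: 0, 2.673, 1.568, 3.204, 2.03, 1.564, 0.144
R0 = Σ lx·mx = 11.183 → 11.18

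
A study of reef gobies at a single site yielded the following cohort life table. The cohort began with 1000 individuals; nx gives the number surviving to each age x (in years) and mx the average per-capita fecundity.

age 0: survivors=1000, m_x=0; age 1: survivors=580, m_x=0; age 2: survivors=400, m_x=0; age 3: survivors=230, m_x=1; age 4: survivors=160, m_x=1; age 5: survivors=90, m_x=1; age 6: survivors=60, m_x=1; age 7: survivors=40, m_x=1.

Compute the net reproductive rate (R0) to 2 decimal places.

lx = nx/n0 = nx/1000: 1, 0.58, 0.4, 0.23, 0.16, 0.09, 0.06, 0.04
lx·mx by age: 0, 0, 0, 0.23, 0.16, 0.09, 0.06, 0.04
R0 = Σ lx·mx = 0.58 → 0.58

0.58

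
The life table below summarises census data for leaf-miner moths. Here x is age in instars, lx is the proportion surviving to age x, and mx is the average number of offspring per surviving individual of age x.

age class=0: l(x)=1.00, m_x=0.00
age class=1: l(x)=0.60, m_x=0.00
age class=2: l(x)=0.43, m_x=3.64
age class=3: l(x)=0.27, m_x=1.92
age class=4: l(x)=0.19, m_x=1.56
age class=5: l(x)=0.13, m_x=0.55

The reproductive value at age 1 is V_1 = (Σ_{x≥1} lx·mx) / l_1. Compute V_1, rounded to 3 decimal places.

lx·mx for x ≥ 1: 0, 1.5652, 0.5184, 0.2964, 0.0715 → sum = 2.4515
V_1 = 2.4515 / l_1 = 2.4515 / 0.6 = 4.085833… → 4.086

4.086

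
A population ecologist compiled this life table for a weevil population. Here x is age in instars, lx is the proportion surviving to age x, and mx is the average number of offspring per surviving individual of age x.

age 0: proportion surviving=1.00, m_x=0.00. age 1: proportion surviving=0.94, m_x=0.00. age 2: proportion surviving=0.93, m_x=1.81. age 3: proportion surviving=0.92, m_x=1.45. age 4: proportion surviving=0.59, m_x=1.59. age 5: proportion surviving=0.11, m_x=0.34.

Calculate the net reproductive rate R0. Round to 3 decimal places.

3.993

lx·mx by age: 0, 0, 1.6833, 1.334, 0.9381, 0.0374
R0 = Σ lx·mx = 3.9928 → 3.993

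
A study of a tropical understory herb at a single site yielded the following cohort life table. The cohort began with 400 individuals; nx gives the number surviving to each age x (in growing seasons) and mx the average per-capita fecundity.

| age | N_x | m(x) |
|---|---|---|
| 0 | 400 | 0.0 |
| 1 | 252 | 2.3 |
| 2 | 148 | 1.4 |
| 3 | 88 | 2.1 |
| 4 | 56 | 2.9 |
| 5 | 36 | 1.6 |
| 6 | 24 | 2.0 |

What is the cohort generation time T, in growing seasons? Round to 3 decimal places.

2.238

lx = nx/n0 = nx/400: 1, 0.63, 0.37, 0.22, 0.14, 0.09, 0.06
lx·mx: 0, 1.449, 0.518, 0.462, 0.406, 0.144, 0.12 → R0 = 3.099
x·lx·mx: 0, 1.449, 1.036, 1.386, 1.624, 0.72, 0.72 → Σ = 6.935
T = 6.935 / 3.099 = 2.237819… → 2.238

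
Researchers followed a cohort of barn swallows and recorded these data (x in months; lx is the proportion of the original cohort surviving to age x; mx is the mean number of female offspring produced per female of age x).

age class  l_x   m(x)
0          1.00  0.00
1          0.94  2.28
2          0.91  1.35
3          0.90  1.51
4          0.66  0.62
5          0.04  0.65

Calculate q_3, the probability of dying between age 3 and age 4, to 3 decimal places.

q_3 = (l_3 − l_4) / l_3 = (0.9 − 0.66) / 0.9
     = 0.24 / 0.9 = 0.266667… → 0.267

0.267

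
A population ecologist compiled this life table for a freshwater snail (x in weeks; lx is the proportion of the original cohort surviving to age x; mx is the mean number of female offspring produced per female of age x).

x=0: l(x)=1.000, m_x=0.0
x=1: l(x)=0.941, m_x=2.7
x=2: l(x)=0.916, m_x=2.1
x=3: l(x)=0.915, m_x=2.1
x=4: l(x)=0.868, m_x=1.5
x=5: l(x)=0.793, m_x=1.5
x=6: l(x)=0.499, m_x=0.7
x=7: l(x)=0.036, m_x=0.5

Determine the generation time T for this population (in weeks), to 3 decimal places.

lx·mx: 0, 2.5407, 1.9236, 1.9215, 1.302, 1.1895, 0.3493, 0.018 → R0 = 9.2446
x·lx·mx: 0, 2.5407, 3.8472, 5.7645, 5.208, 5.9475, 2.0958, 0.126 → Σ = 25.5297
T = 25.5297 / 9.2446 = 2.76158… → 2.762

2.762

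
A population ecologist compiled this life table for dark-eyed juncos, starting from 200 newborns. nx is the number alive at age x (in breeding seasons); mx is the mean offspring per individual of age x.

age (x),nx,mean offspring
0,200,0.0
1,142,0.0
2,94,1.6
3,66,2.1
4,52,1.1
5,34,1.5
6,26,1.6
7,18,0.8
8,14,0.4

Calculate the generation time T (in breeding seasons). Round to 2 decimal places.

3.48

lx = nx/n0 = nx/200: 1, 0.71, 0.47, 0.33, 0.26, 0.17, 0.13, 0.09, 0.07
lx·mx: 0, 0, 0.752, 0.693, 0.286, 0.255, 0.208, 0.072, 0.028 → R0 = 2.294
x·lx·mx: 0, 0, 1.504, 2.079, 1.144, 1.275, 1.248, 0.504, 0.224 → Σ = 7.978
T = 7.978 / 2.294 = 3.477768… → 3.48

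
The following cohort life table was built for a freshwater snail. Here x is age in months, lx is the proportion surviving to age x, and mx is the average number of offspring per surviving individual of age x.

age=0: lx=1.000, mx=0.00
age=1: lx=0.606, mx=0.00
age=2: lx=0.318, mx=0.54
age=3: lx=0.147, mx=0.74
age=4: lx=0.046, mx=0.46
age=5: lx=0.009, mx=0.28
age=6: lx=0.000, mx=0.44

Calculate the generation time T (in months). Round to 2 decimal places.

2.52

lx·mx: 0, 0, 0.17172, 0.10878, 0.02116, 0.00252, 0 → R0 = 0.30418
x·lx·mx: 0, 0, 0.34344, 0.32634, 0.08464, 0.0126, 0 → Σ = 0.76702
T = 0.76702 / 0.30418 = 2.521599… → 2.52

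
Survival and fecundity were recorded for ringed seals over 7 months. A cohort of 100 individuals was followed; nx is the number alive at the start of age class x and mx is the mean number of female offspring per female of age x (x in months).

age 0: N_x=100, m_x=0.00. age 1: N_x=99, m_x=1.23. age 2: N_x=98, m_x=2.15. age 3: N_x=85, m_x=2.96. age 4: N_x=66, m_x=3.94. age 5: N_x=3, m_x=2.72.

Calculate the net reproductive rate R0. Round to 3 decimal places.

lx = nx/n0 = nx/100: 1, 0.99, 0.98, 0.85, 0.66, 0.03
lx·mx by age: 0, 1.2177, 2.107, 2.516, 2.6004, 0.0816
R0 = Σ lx·mx = 8.5227 → 8.523

8.523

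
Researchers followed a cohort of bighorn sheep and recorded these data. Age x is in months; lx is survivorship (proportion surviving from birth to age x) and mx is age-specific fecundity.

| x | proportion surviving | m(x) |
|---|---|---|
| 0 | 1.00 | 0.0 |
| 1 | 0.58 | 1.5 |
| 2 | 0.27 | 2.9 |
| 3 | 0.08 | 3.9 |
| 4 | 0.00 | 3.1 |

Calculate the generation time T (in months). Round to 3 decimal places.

1.716

lx·mx: 0, 0.87, 0.783, 0.312, 0 → R0 = 1.965
x·lx·mx: 0, 0.87, 1.566, 0.936, 0 → Σ = 3.372
T = 3.372 / 1.965 = 1.716031… → 1.716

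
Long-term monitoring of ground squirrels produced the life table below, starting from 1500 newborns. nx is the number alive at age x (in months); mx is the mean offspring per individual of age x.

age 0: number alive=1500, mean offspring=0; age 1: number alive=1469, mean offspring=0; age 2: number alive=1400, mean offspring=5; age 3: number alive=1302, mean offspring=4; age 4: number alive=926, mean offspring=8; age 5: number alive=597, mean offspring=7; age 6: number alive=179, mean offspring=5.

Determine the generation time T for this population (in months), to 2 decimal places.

3.46

lx = nx/n0 = nx/1500: 1, 0.97933…, 0.93333…, 0.868, 0.61733…, 0.398, 0.11933…
lx·mx: 0, 0, 4.666667…, 3.472, 4.938667…, 2.786, 0.596667… → R0 = 16.46…
x·lx·mx: 0, 0, 9.333333…, 10.416, 19.754667…, 13.93, 3.58… → Σ = 57.014…
T = 57.014… / 16.46… = 3.463791… → 3.46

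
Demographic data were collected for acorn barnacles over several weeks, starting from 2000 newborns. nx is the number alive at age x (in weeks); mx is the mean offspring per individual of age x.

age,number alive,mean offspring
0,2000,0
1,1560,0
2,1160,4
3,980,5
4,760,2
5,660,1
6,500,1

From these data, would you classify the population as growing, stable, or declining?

growing

lx = nx/n0 = nx/2000: 1, 0.78, 0.58, 0.49, 0.38, 0.33, 0.25
R0 = Σ lx·mx = 0 + 0 + 2.32 + 2.45 + 0.76 + 0.33 + 0.25 = 6.11
R0 > 1, so the population is growing.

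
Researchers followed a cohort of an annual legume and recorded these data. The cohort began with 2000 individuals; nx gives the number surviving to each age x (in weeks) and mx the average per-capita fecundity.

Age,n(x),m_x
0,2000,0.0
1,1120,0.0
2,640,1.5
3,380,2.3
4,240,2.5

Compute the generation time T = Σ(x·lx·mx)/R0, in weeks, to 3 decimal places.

2.852

lx = nx/n0 = nx/2000: 1, 0.56, 0.32, 0.19, 0.12
lx·mx: 0, 0, 0.48, 0.437, 0.3 → R0 = 1.217
x·lx·mx: 0, 0, 0.96, 1.311, 1.2 → Σ = 3.471
T = 3.471 / 1.217 = 2.852095… → 2.852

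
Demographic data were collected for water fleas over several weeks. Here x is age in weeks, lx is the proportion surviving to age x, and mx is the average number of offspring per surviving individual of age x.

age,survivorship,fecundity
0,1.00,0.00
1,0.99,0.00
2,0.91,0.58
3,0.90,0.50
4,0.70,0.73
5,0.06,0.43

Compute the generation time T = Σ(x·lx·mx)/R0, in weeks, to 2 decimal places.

lx·mx: 0, 0, 0.5278, 0.45, 0.511, 0.0258 → R0 = 1.5146
x·lx·mx: 0, 0, 1.0556, 1.35, 2.044, 0.129 → Σ = 4.5786
T = 4.5786 / 1.5146 = 3.022976… → 3.02

3.02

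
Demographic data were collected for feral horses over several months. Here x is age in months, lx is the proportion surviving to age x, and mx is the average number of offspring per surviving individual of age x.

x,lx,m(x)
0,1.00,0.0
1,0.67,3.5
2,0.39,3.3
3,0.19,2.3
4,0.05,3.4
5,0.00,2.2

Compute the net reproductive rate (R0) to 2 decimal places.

lx·mx by age: 0, 2.345, 1.287, 0.437, 0.17, 0
R0 = Σ lx·mx = 4.239 → 4.24

4.24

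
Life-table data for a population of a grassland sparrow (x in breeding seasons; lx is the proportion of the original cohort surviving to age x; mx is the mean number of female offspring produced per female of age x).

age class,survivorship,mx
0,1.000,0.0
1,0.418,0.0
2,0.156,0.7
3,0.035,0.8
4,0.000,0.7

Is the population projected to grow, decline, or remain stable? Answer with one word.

R0 = Σ lx·mx = 0 + 0 + 0.1092 + 0.028 + 0 = 0.1372
R0 < 1, so the population is declining.

declining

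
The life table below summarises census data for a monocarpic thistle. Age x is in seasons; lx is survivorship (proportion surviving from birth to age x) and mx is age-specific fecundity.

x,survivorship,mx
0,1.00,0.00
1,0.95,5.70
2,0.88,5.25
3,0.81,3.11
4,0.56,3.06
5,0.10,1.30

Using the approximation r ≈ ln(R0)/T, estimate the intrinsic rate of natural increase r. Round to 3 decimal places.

1.292

R0 = Σ lx·mx = 0 + 5.415 + 4.62 + 2.5191 + 1.7136 + 0.13 = 14.3977
Σ x·lx·mx = 29.7167; T = 29.7167/14.3977 = 2.06399…
r ≈ ln(R0)/T = ln(14.3977)/2.06399… = 1.29219… → 1.292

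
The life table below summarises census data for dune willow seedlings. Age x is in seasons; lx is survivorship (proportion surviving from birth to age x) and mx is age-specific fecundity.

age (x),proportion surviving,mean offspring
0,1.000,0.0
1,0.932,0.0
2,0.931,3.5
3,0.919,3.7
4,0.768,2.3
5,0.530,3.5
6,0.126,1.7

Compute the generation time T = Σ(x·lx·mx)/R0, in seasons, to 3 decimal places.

lx·mx: 0, 0, 3.2585, 3.4003, 1.7664, 1.855, 0.2142 → R0 = 10.4944
x·lx·mx: 0, 0, 6.517, 10.2009, 7.0656, 9.275, 1.2852 → Σ = 34.3437
T = 34.3437 / 10.4944 = 3.272574… → 3.273

3.273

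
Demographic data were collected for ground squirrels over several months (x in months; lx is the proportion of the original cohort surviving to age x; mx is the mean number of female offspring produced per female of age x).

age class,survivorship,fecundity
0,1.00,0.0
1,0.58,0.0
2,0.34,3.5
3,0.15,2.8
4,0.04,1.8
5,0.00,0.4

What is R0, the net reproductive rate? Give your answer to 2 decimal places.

1.68

lx·mx by age: 0, 0, 1.19, 0.42, 0.072, 0
R0 = Σ lx·mx = 1.682 → 1.68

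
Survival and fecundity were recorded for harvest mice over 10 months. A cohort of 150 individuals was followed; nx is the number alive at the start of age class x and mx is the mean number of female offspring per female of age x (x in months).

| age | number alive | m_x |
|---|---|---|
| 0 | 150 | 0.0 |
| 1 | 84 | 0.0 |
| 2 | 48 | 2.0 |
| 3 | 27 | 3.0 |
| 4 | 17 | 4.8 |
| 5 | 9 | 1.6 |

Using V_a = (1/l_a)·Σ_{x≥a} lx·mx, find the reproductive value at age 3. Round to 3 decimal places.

6.556

lx = nx/n0 = nx/150: 1, 0.56, 0.32, 0.18, 0.11333…, 0.06
lx·mx for x ≥ 3: 0.54, 0.544…, 0.096 → sum = 1.18…
V_3 = 1.18… / l_3 = 1.18… / 0.18 = 6.555556… → 6.556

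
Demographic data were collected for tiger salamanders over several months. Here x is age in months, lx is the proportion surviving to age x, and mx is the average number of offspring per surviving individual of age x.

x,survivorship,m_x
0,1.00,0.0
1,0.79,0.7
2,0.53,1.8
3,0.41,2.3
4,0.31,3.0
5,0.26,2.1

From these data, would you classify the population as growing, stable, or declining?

R0 = Σ lx·mx = 0 + 0.553 + 0.954 + 0.943 + 0.93 + 0.546 = 3.926
R0 > 1, so the population is growing.

growing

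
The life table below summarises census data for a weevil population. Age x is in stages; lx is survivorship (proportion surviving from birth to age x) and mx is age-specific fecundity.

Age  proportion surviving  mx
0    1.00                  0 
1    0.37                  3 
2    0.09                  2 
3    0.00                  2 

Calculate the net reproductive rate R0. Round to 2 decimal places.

lx·mx by age: 0, 1.11, 0.18, 0
R0 = Σ lx·mx = 1.29 → 1.29

1.29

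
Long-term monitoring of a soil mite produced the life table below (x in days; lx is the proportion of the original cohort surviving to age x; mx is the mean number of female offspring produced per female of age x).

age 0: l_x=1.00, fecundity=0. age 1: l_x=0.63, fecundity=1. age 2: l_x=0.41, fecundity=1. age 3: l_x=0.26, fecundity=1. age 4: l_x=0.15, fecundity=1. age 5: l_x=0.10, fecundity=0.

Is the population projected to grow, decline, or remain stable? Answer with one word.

growing

R0 = Σ lx·mx = 0 + 0.63 + 0.41 + 0.26 + 0.15 + 0 = 1.45
R0 > 1, so the population is growing.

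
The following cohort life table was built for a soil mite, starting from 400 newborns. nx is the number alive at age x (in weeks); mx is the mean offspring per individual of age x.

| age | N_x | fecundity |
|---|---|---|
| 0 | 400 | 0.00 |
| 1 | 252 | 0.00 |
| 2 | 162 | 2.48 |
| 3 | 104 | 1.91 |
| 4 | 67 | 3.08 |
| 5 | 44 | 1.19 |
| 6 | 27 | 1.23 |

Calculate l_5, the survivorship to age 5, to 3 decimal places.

0.110

l_5 = n_5/n_0 = 44/400 = 0.11 → 0.110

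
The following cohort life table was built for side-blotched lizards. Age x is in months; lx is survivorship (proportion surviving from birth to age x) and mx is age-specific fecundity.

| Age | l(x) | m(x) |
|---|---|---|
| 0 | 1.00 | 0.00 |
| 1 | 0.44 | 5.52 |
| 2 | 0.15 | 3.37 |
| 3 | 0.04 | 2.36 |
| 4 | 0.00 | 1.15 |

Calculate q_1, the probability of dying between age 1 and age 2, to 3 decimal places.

0.659

q_1 = (l_1 − l_2) / l_1 = (0.44 − 0.15) / 0.44
     = 0.29 / 0.44 = 0.659091… → 0.659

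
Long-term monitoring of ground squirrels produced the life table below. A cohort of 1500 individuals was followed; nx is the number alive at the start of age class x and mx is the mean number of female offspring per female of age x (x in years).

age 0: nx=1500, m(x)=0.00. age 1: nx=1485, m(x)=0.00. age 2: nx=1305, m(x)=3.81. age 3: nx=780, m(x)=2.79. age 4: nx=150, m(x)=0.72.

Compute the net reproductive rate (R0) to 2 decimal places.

4.84

lx = nx/n0 = nx/1500: 1, 0.99, 0.87, 0.52, 0.1
lx·mx by age: 0, 0, 3.3147, 1.4508, 0.072
R0 = Σ lx·mx = 4.8375 → 4.84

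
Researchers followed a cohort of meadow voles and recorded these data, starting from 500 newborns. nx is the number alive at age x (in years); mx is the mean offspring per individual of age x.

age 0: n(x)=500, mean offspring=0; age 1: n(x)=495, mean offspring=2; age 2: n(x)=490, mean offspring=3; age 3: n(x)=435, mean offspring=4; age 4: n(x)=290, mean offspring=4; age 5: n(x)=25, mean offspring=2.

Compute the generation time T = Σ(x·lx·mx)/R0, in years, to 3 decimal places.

2.595

lx = nx/n0 = nx/500: 1, 0.99, 0.98, 0.87, 0.58, 0.05
lx·mx: 0, 1.98, 2.94, 3.48, 2.32, 0.1 → R0 = 10.82
x·lx·mx: 0, 1.98, 5.88, 10.44, 9.28, 0.5 → Σ = 28.08
T = 28.08 / 10.82 = 2.595194… → 2.595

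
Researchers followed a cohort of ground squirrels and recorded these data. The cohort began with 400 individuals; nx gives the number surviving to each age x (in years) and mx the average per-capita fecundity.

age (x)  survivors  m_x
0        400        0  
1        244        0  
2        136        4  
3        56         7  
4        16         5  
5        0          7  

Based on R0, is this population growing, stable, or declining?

lx = nx/n0 = nx/400: 1, 0.61, 0.34, 0.14, 0.04, 0
R0 = Σ lx·mx = 0 + 0 + 1.36 + 0.98 + 0.2 + 0 = 2.54
R0 > 1, so the population is growing.

growing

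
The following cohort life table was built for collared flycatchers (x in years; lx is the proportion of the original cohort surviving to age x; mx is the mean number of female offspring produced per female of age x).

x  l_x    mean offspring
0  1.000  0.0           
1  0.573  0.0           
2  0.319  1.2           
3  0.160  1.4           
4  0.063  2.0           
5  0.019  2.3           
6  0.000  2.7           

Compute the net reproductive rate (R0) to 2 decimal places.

lx·mx by age: 0, 0, 0.3828, 0.224, 0.126, 0.0437, 0
R0 = Σ lx·mx = 0.7765 → 0.78

0.78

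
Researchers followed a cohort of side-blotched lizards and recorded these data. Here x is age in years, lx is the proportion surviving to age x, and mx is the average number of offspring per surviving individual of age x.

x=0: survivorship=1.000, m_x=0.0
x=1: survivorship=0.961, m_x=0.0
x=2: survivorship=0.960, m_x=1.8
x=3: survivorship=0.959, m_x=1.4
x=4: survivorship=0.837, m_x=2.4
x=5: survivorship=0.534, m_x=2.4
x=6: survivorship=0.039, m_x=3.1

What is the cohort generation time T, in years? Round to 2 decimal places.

3.49

lx·mx: 0, 0, 1.728, 1.3426, 2.0088, 1.2816, 0.1209 → R0 = 6.4819
x·lx·mx: 0, 0, 3.456, 4.0278, 8.0352, 6.408, 0.7254 → Σ = 22.6524
T = 22.6524 / 6.4819 = 3.494716… → 3.49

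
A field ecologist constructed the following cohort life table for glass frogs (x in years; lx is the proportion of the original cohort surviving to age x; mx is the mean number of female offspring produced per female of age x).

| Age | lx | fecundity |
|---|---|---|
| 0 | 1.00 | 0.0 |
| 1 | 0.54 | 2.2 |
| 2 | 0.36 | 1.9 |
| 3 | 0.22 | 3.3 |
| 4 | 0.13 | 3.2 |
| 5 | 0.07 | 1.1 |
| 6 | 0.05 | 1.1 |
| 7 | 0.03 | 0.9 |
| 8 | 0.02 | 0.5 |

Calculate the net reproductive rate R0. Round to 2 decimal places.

lx·mx by age: 0, 1.188, 0.684, 0.726, 0.416, 0.077, 0.055, 0.027, 0.01
R0 = Σ lx·mx = 3.183 → 3.18

3.18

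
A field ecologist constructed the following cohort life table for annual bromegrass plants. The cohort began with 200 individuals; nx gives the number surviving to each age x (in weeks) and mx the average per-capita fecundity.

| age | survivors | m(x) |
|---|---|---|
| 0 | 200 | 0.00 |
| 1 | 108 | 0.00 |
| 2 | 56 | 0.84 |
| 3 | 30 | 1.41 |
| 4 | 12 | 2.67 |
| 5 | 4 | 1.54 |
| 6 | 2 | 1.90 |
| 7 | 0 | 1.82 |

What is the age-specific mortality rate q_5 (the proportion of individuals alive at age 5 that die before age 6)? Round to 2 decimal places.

lx = nx/n0 = nx/200: 1, 0.54, 0.28, 0.15, 0.06, 0.02, 0.01, 0
q_5 = (l_5 − l_6) / l_5 = (0.02 − 0.01) / 0.02
     = 0.01 / 0.02 = 0.5 → 0.50

0.50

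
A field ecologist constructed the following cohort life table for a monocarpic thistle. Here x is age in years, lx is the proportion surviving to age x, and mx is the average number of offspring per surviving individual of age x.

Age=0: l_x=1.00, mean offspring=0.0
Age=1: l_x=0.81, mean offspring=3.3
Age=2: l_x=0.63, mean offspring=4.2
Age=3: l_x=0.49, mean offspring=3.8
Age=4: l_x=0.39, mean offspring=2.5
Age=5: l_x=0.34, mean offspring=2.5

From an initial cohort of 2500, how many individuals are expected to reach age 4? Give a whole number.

Expected survivors = N0 · l_4 = 2500 × 0.39 = 975 → 975

975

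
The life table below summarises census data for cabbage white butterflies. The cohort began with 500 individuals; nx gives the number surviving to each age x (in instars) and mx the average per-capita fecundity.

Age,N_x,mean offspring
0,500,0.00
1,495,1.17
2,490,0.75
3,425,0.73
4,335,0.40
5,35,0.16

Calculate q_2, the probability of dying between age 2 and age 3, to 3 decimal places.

lx = nx/n0 = nx/500: 1, 0.99, 0.98, 0.85, 0.67, 0.07
q_2 = (l_2 − l_3) / l_2 = (0.98 − 0.85) / 0.98
     = 0.13 / 0.98 = 0.132653… → 0.133

0.133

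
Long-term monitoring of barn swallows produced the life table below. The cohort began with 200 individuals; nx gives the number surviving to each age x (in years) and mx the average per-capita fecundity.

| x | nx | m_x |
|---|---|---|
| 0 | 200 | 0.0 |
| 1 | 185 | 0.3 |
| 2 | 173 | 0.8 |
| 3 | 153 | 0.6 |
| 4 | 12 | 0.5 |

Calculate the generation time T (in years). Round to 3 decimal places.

2.166

lx = nx/n0 = nx/200: 1, 0.925, 0.865, 0.765, 0.06
lx·mx: 0, 0.2775, 0.692, 0.459, 0.03 → R0 = 1.4585
x·lx·mx: 0, 0.2775, 1.384, 1.377, 0.12 → Σ = 3.1585
T = 3.1585 / 1.4585 = 2.165581… → 2.166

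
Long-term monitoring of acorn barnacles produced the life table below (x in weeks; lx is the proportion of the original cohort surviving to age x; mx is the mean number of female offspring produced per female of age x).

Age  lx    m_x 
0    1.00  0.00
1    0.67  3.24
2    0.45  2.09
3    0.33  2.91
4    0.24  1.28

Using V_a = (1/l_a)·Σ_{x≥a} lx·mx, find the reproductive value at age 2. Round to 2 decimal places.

lx·mx for x ≥ 2: 0.9405, 0.9603, 0.3072 → sum = 2.208
V_2 = 2.208 / l_2 = 2.208 / 0.45 = 4.906667… → 4.91

4.91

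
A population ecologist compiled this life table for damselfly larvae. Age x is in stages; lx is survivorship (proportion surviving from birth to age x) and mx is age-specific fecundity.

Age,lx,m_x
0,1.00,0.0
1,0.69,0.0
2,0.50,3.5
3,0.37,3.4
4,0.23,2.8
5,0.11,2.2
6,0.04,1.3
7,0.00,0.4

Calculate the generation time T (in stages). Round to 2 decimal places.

2.88

lx·mx: 0, 0, 1.75, 1.258, 0.644, 0.242, 0.052, 0 → R0 = 3.946
x·lx·mx: 0, 0, 3.5, 3.774, 2.576, 1.21, 0.312, 0 → Σ = 11.372
T = 11.372 / 3.946 = 2.881906… → 2.88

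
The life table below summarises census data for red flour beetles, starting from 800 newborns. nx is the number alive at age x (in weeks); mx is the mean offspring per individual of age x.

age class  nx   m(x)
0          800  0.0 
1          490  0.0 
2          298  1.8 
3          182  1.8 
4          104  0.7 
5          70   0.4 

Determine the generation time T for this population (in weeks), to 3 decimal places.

2.578

lx = nx/n0 = nx/800: 1, 0.6125, 0.3725, 0.2275, 0.13, 0.0875
lx·mx: 0, 0, 0.6705, 0.4095, 0.091, 0.035 → R0 = 1.206
x·lx·mx: 0, 0, 1.341, 1.2285, 0.364, 0.175 → Σ = 3.1085
T = 3.1085 / 1.206 = 2.577529… → 2.578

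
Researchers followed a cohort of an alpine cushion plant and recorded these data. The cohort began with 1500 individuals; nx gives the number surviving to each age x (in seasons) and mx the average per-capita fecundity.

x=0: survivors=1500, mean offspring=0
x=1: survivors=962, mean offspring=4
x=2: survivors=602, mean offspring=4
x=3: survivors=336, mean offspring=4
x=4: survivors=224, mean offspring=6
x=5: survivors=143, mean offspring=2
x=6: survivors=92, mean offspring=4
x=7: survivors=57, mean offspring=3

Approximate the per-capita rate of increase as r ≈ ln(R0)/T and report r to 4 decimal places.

0.7991

lx = nx/n0 = nx/1500: 1, 0.64133…, 0.40133…, 0.224, 0.14933…, 0.09533…, 0.06133…, 0.038
R0 = Σ lx·mx = 0 + 2.56533… + 1.60533… + 0.896 + 0.896… + 0.19067… + 0.24533… + 0.114 = 6.512667…
Σ x·lx·mx = 15.271333…; T = 15.271333…/6.512667… = 2.34487…
r ≈ ln(R0)/T = ln(6.512667…)/2.34487… = 0.799086… → 0.7991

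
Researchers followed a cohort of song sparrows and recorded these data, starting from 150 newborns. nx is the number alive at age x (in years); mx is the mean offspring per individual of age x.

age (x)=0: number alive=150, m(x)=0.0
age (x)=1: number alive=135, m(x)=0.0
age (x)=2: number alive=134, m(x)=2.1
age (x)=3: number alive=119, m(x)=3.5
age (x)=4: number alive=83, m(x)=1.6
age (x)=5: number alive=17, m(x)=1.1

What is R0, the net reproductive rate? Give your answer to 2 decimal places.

5.66

lx = nx/n0 = nx/150: 1, 0.9, 0.89333…, 0.79333…, 0.55333…, 0.11333…
lx·mx by age: 0, 0, 1.876…, 2.776667…, 0.885333…, 0.124667…
R0 = Σ lx·mx = 5.662667… → 5.66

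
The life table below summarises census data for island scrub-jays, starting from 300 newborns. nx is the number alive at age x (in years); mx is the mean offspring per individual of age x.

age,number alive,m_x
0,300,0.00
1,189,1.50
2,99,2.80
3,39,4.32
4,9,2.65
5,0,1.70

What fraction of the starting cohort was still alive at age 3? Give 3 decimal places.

l_3 = n_3/n_0 = 39/300 = 0.13 → 0.130

0.130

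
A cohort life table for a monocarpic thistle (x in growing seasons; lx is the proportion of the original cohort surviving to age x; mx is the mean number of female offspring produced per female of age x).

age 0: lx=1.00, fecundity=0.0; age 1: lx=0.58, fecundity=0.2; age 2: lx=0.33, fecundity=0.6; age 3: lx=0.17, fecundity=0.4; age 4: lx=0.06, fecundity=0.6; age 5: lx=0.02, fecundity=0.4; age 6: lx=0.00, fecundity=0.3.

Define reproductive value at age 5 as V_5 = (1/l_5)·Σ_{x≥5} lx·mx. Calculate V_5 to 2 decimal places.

0.40

lx·mx for x ≥ 5: 0.008, 0 → sum = 0.008
V_5 = 0.008 / l_5 = 0.008 / 0.02 = 0.4 → 0.40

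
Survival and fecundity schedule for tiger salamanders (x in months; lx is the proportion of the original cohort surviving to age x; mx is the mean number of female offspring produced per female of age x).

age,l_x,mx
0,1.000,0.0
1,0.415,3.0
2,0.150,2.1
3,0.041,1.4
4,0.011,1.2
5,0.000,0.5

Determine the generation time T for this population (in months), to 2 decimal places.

lx·mx: 0, 1.245, 0.315, 0.0574, 0.0132, 0 → R0 = 1.6306
x·lx·mx: 0, 1.245, 0.63, 0.1722, 0.0528, 0 → Σ = 2.1
T = 2.1 / 1.6306 = 1.287869… → 1.29

1.29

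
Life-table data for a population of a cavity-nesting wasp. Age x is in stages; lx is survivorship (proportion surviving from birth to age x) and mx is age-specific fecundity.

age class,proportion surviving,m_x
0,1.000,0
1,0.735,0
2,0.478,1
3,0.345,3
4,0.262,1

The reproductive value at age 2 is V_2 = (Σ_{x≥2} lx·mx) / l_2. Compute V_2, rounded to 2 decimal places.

3.71

lx·mx for x ≥ 2: 0.478, 1.035, 0.262 → sum = 1.775
V_2 = 1.775 / l_2 = 1.775 / 0.478 = 3.713389… → 3.71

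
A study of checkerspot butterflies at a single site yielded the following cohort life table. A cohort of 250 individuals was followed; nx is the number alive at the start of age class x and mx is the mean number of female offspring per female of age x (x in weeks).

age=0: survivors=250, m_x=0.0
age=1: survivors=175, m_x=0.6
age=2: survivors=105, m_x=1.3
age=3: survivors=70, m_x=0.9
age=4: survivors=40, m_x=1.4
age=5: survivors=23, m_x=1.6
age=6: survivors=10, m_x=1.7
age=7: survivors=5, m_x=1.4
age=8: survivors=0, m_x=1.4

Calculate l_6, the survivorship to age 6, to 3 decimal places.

0.040

l_6 = n_6/n_0 = 10/250 = 0.04 → 0.040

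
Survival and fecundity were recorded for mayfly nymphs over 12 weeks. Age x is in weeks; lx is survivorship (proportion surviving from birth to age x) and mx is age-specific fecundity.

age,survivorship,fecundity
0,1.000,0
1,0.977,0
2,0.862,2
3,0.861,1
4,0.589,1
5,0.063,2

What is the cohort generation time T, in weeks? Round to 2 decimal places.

lx·mx: 0, 0, 1.724, 0.861, 0.589, 0.126 → R0 = 3.3
x·lx·mx: 0, 0, 3.448, 2.583, 2.356, 0.63 → Σ = 9.017
T = 9.017 / 3.3 = 2.732424… → 2.73

2.73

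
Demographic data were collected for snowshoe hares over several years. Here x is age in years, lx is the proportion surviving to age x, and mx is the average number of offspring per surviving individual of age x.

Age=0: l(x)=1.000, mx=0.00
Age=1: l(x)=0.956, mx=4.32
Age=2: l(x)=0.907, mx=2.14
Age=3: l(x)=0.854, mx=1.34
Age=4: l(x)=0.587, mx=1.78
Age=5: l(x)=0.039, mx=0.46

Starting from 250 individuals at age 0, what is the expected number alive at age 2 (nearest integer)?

Expected survivors = N0 · l_2 = 250 × 0.907 = 226.75 → 227

227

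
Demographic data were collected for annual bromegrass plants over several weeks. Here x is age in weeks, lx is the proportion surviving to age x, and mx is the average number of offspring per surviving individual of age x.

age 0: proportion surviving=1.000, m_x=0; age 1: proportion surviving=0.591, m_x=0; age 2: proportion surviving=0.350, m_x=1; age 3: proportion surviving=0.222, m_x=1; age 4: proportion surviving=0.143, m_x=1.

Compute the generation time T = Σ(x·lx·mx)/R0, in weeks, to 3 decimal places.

lx·mx: 0, 0, 0.35, 0.222, 0.143 → R0 = 0.715
x·lx·mx: 0, 0, 0.7, 0.666, 0.572 → Σ = 1.938
T = 1.938 / 0.715 = 2.71049… → 2.710

2.710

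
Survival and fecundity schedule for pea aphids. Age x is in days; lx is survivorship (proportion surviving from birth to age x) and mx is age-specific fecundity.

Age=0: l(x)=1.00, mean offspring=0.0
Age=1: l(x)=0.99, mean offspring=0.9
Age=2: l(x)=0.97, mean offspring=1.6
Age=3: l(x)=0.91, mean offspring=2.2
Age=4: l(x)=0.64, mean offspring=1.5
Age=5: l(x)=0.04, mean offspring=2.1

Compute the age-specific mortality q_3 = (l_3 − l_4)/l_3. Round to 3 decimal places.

q_3 = (l_3 − l_4) / l_3 = (0.91 − 0.64) / 0.91
     = 0.27 / 0.91 = 0.296703… → 0.297

0.297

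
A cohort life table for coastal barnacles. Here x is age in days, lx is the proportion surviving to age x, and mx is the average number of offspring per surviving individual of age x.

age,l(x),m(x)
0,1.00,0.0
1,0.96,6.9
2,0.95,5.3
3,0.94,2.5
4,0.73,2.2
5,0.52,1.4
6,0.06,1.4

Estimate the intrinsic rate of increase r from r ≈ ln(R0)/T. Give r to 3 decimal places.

R0 = Σ lx·mx = 0 + 6.624 + 5.035 + 2.35 + 1.606 + 0.728 + 0.084 = 16.427
Σ x·lx·mx = 34.312; T = 34.312/16.427 = 2.08876…
r ≈ ln(R0)/T = ln(16.427)/2.08876… = 1.34… → 1.340

1.340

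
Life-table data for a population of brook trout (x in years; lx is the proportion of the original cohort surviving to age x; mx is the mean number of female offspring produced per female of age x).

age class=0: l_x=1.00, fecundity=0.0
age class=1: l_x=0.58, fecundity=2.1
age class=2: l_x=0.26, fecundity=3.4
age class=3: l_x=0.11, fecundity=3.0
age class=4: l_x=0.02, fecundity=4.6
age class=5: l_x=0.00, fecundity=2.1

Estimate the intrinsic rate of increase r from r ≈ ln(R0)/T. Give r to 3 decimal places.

0.538

R0 = Σ lx·mx = 0 + 1.218 + 0.884 + 0.33 + 0.092 + 0 = 2.524
Σ x·lx·mx = 4.344; T = 4.344/2.524 = 1.72108…
r ≈ ln(R0)/T = ln(2.524)/1.72108… = 0.53794… → 0.538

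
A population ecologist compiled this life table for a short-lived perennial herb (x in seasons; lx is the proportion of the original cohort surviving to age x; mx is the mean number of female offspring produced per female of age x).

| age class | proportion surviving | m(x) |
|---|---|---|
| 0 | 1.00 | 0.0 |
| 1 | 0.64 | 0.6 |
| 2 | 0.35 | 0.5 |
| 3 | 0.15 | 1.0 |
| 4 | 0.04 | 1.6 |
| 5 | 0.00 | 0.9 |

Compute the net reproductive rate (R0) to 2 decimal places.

lx·mx by age: 0, 0.384, 0.175, 0.15, 0.064, 0
R0 = Σ lx·mx = 0.773 → 0.77

0.77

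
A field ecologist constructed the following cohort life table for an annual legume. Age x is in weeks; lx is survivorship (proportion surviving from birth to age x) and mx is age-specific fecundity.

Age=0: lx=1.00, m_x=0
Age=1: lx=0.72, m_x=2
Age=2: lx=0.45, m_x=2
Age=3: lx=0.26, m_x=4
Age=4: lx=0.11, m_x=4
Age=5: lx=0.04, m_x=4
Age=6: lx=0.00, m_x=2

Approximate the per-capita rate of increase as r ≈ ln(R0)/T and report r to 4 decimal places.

0.6163

R0 = Σ lx·mx = 0 + 1.44 + 0.9 + 1.04 + 0.44 + 0.16 + 0 = 3.98
Σ x·lx·mx = 8.92; T = 8.92/3.98 = 2.24121…
r ≈ ln(R0)/T = ln(3.98)/2.24121… = 0.616312… → 0.6163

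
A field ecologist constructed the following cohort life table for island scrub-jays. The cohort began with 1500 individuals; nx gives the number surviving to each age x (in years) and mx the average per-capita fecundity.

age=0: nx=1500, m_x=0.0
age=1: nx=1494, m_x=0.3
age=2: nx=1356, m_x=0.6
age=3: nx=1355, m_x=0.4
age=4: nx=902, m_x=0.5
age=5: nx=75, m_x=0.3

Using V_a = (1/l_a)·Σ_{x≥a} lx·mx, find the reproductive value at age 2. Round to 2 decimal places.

1.35

lx = nx/n0 = nx/1500: 1, 0.996, 0.904, 0.90333…, 0.60133…, 0.05
lx·mx for x ≥ 2: 0.5424, 0.361333…, 0.300667…, 0.015 → sum = 1.2194…
V_2 = 1.2194… / l_2 = 1.2194… / 0.904 = 1.348894… → 1.35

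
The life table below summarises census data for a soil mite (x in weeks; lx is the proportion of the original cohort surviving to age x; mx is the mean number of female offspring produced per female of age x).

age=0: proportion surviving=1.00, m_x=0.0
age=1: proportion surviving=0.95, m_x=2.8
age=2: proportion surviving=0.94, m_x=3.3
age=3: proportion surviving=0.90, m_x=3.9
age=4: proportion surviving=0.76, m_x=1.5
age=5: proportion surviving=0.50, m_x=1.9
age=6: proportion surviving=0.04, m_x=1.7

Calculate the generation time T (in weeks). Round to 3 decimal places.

lx·mx: 0, 2.66, 3.102, 3.51, 1.14, 0.95, 0.068 → R0 = 11.43
x·lx·mx: 0, 2.66, 6.204, 10.53, 4.56, 4.75, 0.408 → Σ = 29.112
T = 29.112 / 11.43 = 2.546982… → 2.547

2.547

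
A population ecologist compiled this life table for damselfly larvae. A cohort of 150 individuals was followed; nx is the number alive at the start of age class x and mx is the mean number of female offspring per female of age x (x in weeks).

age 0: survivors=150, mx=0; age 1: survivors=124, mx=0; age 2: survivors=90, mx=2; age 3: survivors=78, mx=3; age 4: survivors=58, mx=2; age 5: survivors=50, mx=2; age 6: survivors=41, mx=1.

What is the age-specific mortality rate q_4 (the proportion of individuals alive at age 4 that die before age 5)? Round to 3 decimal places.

lx = nx/n0 = nx/150: 1, 0.82667…, 0.6, 0.52, 0.38667…, 0.33333…, 0.27333…
q_4 = (l_4 − l_5) / l_4 = (0.386667… − 0.333333…) / 0.386667…
     = 0.053333… / 0.386667… = 0.137931… → 0.138

0.138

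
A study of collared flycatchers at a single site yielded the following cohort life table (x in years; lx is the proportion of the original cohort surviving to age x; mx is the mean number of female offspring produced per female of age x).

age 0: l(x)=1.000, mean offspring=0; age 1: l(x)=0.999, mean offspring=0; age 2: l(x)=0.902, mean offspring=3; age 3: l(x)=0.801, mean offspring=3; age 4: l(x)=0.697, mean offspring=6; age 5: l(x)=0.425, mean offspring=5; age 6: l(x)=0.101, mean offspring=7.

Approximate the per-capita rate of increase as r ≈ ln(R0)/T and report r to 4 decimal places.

R0 = Σ lx·mx = 0 + 0 + 2.706 + 2.403 + 4.182 + 2.125 + 0.707 = 12.123
Σ x·lx·mx = 44.216; T = 44.216/12.123 = 3.64728…
r ≈ ln(R0)/T = ln(12.123)/3.64728… = 0.6841… → 0.6841

0.6841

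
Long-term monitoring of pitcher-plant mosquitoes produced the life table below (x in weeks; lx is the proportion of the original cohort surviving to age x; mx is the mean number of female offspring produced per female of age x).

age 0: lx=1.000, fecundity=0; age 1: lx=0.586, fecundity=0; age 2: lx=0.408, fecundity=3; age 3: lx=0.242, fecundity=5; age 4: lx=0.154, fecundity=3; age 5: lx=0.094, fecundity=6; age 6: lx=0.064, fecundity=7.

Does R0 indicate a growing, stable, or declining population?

R0 = Σ lx·mx = 0 + 0 + 1.224 + 1.21 + 0.462 + 0.564 + 0.448 = 3.908
R0 > 1, so the population is growing.

growing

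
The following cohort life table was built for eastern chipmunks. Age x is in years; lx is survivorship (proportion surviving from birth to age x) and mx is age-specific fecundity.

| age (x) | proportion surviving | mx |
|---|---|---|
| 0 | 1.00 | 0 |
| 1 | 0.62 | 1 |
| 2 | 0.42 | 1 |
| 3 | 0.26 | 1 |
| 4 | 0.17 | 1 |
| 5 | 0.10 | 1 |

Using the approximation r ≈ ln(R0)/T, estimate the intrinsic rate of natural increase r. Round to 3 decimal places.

0.207

R0 = Σ lx·mx = 0 + 0.62 + 0.42 + 0.26 + 0.17 + 0.1 = 1.57
Σ x·lx·mx = 3.42; T = 3.42/1.57 = 2.17834…
r ≈ ln(R0)/T = ln(1.57)/2.17834… = 0.20707… → 0.207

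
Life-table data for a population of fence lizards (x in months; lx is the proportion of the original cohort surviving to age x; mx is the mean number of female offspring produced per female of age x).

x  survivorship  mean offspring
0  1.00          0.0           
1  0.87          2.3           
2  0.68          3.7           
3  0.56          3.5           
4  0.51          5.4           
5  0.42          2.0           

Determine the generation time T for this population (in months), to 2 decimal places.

lx·mx: 0, 2.001, 2.516, 1.96, 2.754, 0.84 → R0 = 10.071
x·lx·mx: 0, 2.001, 5.032, 5.88, 11.016, 4.2 → Σ = 28.129
T = 28.129 / 10.071 = 2.793069… → 2.79

2.79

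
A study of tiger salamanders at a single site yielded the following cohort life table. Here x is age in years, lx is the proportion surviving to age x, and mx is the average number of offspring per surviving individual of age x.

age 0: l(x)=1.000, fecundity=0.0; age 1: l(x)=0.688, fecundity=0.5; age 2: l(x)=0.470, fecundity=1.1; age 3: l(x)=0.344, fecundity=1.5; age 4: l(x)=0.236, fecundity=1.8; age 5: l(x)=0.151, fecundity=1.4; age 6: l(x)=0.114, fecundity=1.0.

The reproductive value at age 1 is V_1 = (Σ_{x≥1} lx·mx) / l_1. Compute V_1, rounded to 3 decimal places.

lx·mx for x ≥ 1: 0.344, 0.517, 0.516, 0.4248, 0.2114, 0.114 → sum = 2.1272
V_1 = 2.1272 / l_1 = 2.1272 / 0.688 = 3.09186… → 3.092

3.092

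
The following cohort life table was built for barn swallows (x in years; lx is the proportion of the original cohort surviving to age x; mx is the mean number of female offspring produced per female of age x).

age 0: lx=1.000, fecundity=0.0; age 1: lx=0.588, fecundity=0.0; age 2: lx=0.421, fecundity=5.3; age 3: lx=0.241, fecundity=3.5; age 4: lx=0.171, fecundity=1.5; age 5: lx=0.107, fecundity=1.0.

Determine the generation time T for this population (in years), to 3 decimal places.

lx·mx: 0, 0, 2.2313, 0.8435, 0.2565, 0.107 → R0 = 3.4383
x·lx·mx: 0, 0, 4.4626, 2.5305, 1.026, 0.535 → Σ = 8.5541
T = 8.5541 / 3.4383 = 2.487886… → 2.488

2.488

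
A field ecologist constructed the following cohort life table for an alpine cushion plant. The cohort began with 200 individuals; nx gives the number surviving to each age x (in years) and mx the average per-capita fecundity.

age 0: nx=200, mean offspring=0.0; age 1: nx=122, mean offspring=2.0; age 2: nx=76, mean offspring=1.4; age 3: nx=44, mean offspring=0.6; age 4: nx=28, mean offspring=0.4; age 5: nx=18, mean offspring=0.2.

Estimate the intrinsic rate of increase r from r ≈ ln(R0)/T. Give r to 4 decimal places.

lx = nx/n0 = nx/200: 1, 0.61, 0.38, 0.22, 0.14, 0.09
R0 = Σ lx·mx = 0 + 1.22 + 0.532 + 0.132 + 0.056 + 0.018 = 1.958
Σ x·lx·mx = 2.994; T = 2.994/1.958 = 1.52911…
r ≈ ln(R0)/T = ln(1.958)/1.52911… = 0.439421… → 0.4394

0.4394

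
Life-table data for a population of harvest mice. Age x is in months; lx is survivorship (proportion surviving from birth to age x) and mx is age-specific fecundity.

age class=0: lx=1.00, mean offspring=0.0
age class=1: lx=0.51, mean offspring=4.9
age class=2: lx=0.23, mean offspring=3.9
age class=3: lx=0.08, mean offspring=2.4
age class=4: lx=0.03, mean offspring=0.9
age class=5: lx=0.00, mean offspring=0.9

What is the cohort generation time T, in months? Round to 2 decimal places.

lx·mx: 0, 2.499, 0.897, 0.192, 0.027, 0 → R0 = 3.615
x·lx·mx: 0, 2.499, 1.794, 0.576, 0.108, 0 → Σ = 4.977
T = 4.977 / 3.615 = 1.376763… → 1.38

1.38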